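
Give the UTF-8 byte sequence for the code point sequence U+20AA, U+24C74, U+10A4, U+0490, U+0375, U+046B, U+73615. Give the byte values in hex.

U+20AA: 3-byte form → E2 82 AA.
U+24C74: 4-byte form → F0 A4 B1 B4.
U+10A4: 3-byte form → E1 82 A4.
U+0490: 2-byte form → D2 90.
U+0375: 2-byte form → CD B5.
U+046B: 2-byte form → D1 AB.
U+73615: 4-byte form → F1 B3 98 95.
Concatenated (20 bytes): E2 82 AA F0 A4 B1 B4 E1 82 A4 D2 90 CD B5 D1 AB F1 B3 98 95.

E2 82 AA F0 A4 B1 B4 E1 82 A4 D2 90 CD B5 D1 AB F1 B3 98 95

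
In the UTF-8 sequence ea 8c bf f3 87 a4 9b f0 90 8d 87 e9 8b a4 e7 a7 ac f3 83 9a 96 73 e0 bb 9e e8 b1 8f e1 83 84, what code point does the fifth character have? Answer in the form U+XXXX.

U+79EC

Offset 0: leading byte 0xEA = 11101010 → 3-byte char #1 = EA 8C BF.
Offset 3: leading byte 0xF3 = 11110011 → 4-byte char #2 = F3 87 A4 9B.
Offset 7: leading byte 0xF0 = 11110000 → 4-byte char #3 = F0 90 8D 87.
Offset 11: leading byte 0xE9 = 11101001 → 3-byte char #4 = E9 8B A4.
Offset 14: leading byte 0xE7 = 11100111 → 3-byte char #5 = E7 A7 AC.
Leading byte 0xE7 = 11100111 matches 1110xxxx → 3-byte sequence.
Byte 1: 0xE7 = 11100111, payload 0111 (4 bits).
Byte 2: 0xA7 = 10100111 (10xxxxxx ✓), payload 100111.
Byte 3: 0xAC = 10101100 (10xxxxxx ✓), payload 101100.
Concatenate: 0111100111101100 = 0x79EC (16 bits → U+79EC).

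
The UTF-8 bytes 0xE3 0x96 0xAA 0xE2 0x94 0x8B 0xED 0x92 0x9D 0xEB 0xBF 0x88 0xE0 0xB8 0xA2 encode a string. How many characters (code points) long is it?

Byte at offset 0: 0xE3 = 11100011 → 3-byte char (#1). Advance 3.
Byte at offset 3: 0xE2 = 11100010 → 3-byte char (#2). Advance 3.
Byte at offset 6: 0xED = 11101101 → 3-byte char (#3). Advance 3.
Byte at offset 9: 0xEB = 11101011 → 3-byte char (#4). Advance 3.
Byte at offset 12: 0xE0 = 11100000 → 3-byte char (#5). Advance 3.
Reached end at offset 15 after 5 code points.

5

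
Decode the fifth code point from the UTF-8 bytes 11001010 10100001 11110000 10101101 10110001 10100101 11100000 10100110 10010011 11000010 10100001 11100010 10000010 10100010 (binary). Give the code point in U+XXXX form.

U+20A2

Offset 0: leading byte 0xCA = 11001010 → 2-byte char #1 = CA A1.
Offset 2: leading byte 0xF0 = 11110000 → 4-byte char #2 = F0 AD B1 A5.
Offset 6: leading byte 0xE0 = 11100000 → 3-byte char #3 = E0 A6 93.
Offset 9: leading byte 0xC2 = 11000010 → 2-byte char #4 = C2 A1.
Offset 11: leading byte 0xE2 = 11100010 → 3-byte char #5 = E2 82 A2.
Leading byte 0xE2 = 11100010 matches 1110xxxx → 3-byte sequence.
Byte 1: 0xE2 = 11100010, payload 0010 (4 bits).
Byte 2: 0x82 = 10000010 (10xxxxxx ✓), payload 000010.
Byte 3: 0xA2 = 10100010 (10xxxxxx ✓), payload 100010.
Concatenate: 0010000010100010 = 0x20A2 (16 bits → U+20A2).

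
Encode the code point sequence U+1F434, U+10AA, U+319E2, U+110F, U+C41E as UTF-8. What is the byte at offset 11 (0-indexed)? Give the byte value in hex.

0xE1

U+1F434 → 4-byte form F0 9F 90 B4 at offsets 0–3.
U+10AA → 3-byte form E1 82 AA at offsets 4–6.
U+319E2 → 4-byte form F0 B1 A7 A2 at offsets 7–10.
U+110F → 3-byte form E1 84 8F at offsets 11–13.
Offset 11 falls in char 4's range; it's byte 1 of E1 84 8F = 0xE1.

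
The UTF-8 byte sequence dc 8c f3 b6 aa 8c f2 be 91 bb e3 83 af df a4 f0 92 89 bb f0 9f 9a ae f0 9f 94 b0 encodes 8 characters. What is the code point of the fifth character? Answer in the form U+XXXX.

Offset 0: leading byte 0xDC = 11011100 → 2-byte char #1 = DC 8C.
Offset 2: leading byte 0xF3 = 11110011 → 4-byte char #2 = F3 B6 AA 8C.
Offset 6: leading byte 0xF2 = 11110010 → 4-byte char #3 = F2 BE 91 BB.
Offset 10: leading byte 0xE3 = 11100011 → 3-byte char #4 = E3 83 AF.
Offset 13: leading byte 0xDF = 11011111 → 2-byte char #5 = DF A4.
Leading byte 0xDF = 11011111 matches 110xxxxx → 2-byte sequence.
Byte 1: 0xDF = 11011111, payload 11111 (5 bits).
Byte 2: 0xA4 = 10100100 (10xxxxxx ✓), payload 100100.
Concatenate: 11111100100 = 0x7E4 (11 bits → U+07E4).

U+07E4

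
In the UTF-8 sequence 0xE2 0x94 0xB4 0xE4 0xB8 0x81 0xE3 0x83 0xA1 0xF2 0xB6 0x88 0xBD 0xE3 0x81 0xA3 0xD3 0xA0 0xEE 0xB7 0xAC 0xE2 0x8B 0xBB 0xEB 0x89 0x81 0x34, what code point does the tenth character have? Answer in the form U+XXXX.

Offset 0: leading byte 0xE2 = 11100010 → 3-byte char #1 = E2 94 B4.
Offset 3: leading byte 0xE4 = 11100100 → 3-byte char #2 = E4 B8 81.
Offset 6: leading byte 0xE3 = 11100011 → 3-byte char #3 = E3 83 A1.
Offset 9: leading byte 0xF2 = 11110010 → 4-byte char #4 = F2 B6 88 BD.
Offset 13: leading byte 0xE3 = 11100011 → 3-byte char #5 = E3 81 A3.
Offset 16: leading byte 0xD3 = 11010011 → 2-byte char #6 = D3 A0.
Offset 18: leading byte 0xEE = 11101110 → 3-byte char #7 = EE B7 AC.
Offset 21: leading byte 0xE2 = 11100010 → 3-byte char #8 = E2 8B BB.
Offset 24: leading byte 0xEB = 11101011 → 3-byte char #9 = EB 89 81.
Offset 27: leading byte 0x34 = 00110100 → 1-byte char #10 = 34.
Leading byte 0x34 = 00110100 matches 0xxxxxxx → 1-byte sequence.
Byte 1: 0x34 = 00110100, payload 0110100 (7 bits).
Concatenate: 0110100 = 0x34 (7 bits → U+0034).

U+0034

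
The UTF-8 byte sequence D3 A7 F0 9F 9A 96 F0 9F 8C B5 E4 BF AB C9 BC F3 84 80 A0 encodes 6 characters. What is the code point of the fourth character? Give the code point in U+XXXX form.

Offset 0: leading byte 0xD3 = 11010011 → 2-byte char #1 = D3 A7.
Offset 2: leading byte 0xF0 = 11110000 → 4-byte char #2 = F0 9F 9A 96.
Offset 6: leading byte 0xF0 = 11110000 → 4-byte char #3 = F0 9F 8C B5.
Offset 10: leading byte 0xE4 = 11100100 → 3-byte char #4 = E4 BF AB.
Leading byte 0xE4 = 11100100 matches 1110xxxx → 3-byte sequence.
Byte 1: 0xE4 = 11100100, payload 0100 (4 bits).
Byte 2: 0xBF = 10111111 (10xxxxxx ✓), payload 111111.
Byte 3: 0xAB = 10101011 (10xxxxxx ✓), payload 101011.
Concatenate: 0100111111101011 = 0x4FEB (16 bits → U+4FEB).

U+4FEB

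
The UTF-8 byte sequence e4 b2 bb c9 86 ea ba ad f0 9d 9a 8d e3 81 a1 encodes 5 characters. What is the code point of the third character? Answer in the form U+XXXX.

Offset 0: leading byte 0xE4 = 11100100 → 3-byte char #1 = E4 B2 BB.
Offset 3: leading byte 0xC9 = 11001001 → 2-byte char #2 = C9 86.
Offset 5: leading byte 0xEA = 11101010 → 3-byte char #3 = EA BA AD.
Leading byte 0xEA = 11101010 matches 1110xxxx → 3-byte sequence.
Byte 1: 0xEA = 11101010, payload 1010 (4 bits).
Byte 2: 0xBA = 10111010 (10xxxxxx ✓), payload 111010.
Byte 3: 0xAD = 10101101 (10xxxxxx ✓), payload 101101.
Concatenate: 1010111010101101 = 0xAEAD (16 bits → U+AEAD).

U+AEAD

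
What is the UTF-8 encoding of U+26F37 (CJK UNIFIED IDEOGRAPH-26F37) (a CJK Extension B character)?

F0 A6 BC B7

U+26F37 = 0x26F37 = 159543 decimal. In range U+10000–U+10FFFF → 4-byte form: 11110xxx 10xxxxxx 10xxxxxx 10xxxxxx.
Binary (21 bits): 000100110111100110111.
Split 3+6+6+6: 000 | 100110 | 111100 | 110111.
Byte 1: 11110000 = 0xF0.
Byte 2: 10100110 = 0xA6.
Byte 3: 10111100 = 0xBC.
Byte 4: 10110111 = 0xB7.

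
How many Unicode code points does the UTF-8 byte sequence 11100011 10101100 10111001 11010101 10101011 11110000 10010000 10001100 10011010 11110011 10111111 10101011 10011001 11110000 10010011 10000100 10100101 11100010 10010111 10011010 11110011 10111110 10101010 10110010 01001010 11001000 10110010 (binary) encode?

9

Byte at offset 0: 0xE3 = 11100011 → 3-byte char (#1). Advance 3.
Byte at offset 3: 0xD5 = 11010101 → 2-byte char (#2). Advance 2.
Byte at offset 5: 0xF0 = 11110000 → 4-byte char (#3). Advance 4.
Byte at offset 9: 0xF3 = 11110011 → 4-byte char (#4). Advance 4.
Byte at offset 13: 0xF0 = 11110000 → 4-byte char (#5). Advance 4.
Byte at offset 17: 0xE2 = 11100010 → 3-byte char (#6). Advance 3.
Byte at offset 20: 0xF3 = 11110011 → 4-byte char (#7). Advance 4.
Byte at offset 24: 0x4A = 01001010 → 1-byte char (#8). Advance 1.
Byte at offset 25: 0xC8 = 11001000 → 2-byte char (#9). Advance 2.
Reached end at offset 27 after 9 code points.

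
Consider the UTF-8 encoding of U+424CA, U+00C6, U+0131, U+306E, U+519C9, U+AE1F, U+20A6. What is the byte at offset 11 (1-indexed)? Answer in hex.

1-indexed offset 11 is 0-indexed offset 10.
U+424CA → 4-byte form F1 82 93 8A at offsets 0–3.
U+00C6 → 2-byte form C3 86 at offsets 4–5.
U+0131 → 2-byte form C4 B1 at offsets 6–7.
U+306E → 3-byte form E3 81 AE at offsets 8–10.
Offset 10 falls in char 4's range; it's byte 3 of E3 81 AE = 0xAE.

0xAE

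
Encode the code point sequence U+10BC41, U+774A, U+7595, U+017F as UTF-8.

F4 8B B1 81 E7 9D 8A E7 96 95 C5 BF

U+10BC41: 4-byte form → F4 8B B1 81.
U+774A: 3-byte form → E7 9D 8A.
U+7595: 3-byte form → E7 96 95.
U+017F: 2-byte form → C5 BF.
Concatenated (12 bytes): F4 8B B1 81 E7 9D 8A E7 96 95 C5 BF.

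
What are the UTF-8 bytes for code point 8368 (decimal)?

E2 82 B0

U+20B0 = 0x20B0 = 8368 decimal. In range U+0800–U+FFFF → 3-byte form: 1110xxxx 10xxxxxx 10xxxxxx.
Binary (16 bits): 0010000010110000.
Split 4+6+6: 0010 | 000010 | 110000.
Byte 1: 11100010 = 0xE2.
Byte 2: 10000010 = 0x82.
Byte 3: 10110000 = 0xB0.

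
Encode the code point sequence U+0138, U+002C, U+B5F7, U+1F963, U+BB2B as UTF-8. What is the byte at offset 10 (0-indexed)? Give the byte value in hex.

0xEB

U+0138 → 2-byte form C4 B8 at offsets 0–1.
U+002C → 1-byte form 2C at offsets 2–2.
U+B5F7 → 3-byte form EB 97 B7 at offsets 3–5.
U+1F963 → 4-byte form F0 9F A5 A3 at offsets 6–9.
U+BB2B → 3-byte form EB AC AB at offsets 10–12.
Offset 10 falls in char 5's range; it's byte 1 of EB AC AB = 0xEB.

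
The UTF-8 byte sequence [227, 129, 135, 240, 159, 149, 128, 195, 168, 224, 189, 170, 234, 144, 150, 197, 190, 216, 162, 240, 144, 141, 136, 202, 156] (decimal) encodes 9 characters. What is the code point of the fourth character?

U+0F6A

Offset 0: leading byte 0xE3 = 11100011 → 3-byte char #1 = E3 81 87.
Offset 3: leading byte 0xF0 = 11110000 → 4-byte char #2 = F0 9F 95 80.
Offset 7: leading byte 0xC3 = 11000011 → 2-byte char #3 = C3 A8.
Offset 9: leading byte 0xE0 = 11100000 → 3-byte char #4 = E0 BD AA.
Leading byte 0xE0 = 11100000 matches 1110xxxx → 3-byte sequence.
Byte 1: 0xE0 = 11100000, payload 0000 (4 bits).
Byte 2: 0xBD = 10111101 (10xxxxxx ✓), payload 111101.
Byte 3: 0xAA = 10101010 (10xxxxxx ✓), payload 101010.
Concatenate: 0000111101101010 = 0xF6A (16 bits → U+0F6A).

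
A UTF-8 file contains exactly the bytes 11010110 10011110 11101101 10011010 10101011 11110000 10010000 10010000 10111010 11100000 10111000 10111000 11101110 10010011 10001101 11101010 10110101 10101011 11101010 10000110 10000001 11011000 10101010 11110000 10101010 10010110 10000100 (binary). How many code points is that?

Byte at offset 0: 0xD6 = 11010110 → 2-byte char (#1). Advance 2.
Byte at offset 2: 0xED = 11101101 → 3-byte char (#2). Advance 3.
Byte at offset 5: 0xF0 = 11110000 → 4-byte char (#3). Advance 4.
Byte at offset 9: 0xE0 = 11100000 → 3-byte char (#4). Advance 3.
Byte at offset 12: 0xEE = 11101110 → 3-byte char (#5). Advance 3.
Byte at offset 15: 0xEA = 11101010 → 3-byte char (#6). Advance 3.
Byte at offset 18: 0xEA = 11101010 → 3-byte char (#7). Advance 3.
Byte at offset 21: 0xD8 = 11011000 → 2-byte char (#8). Advance 2.
Byte at offset 23: 0xF0 = 11110000 → 4-byte char (#9). Advance 4.
Reached end at offset 27 after 9 code points.

9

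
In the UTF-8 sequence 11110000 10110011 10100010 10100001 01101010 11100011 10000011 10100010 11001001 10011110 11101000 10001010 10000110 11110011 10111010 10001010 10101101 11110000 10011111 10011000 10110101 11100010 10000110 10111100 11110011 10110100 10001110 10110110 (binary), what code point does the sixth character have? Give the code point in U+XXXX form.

U+FA2AD

Offset 0: leading byte 0xF0 = 11110000 → 4-byte char #1 = F0 B3 A2 A1.
Offset 4: leading byte 0x6A = 01101010 → 1-byte char #2 = 6A.
Offset 5: leading byte 0xE3 = 11100011 → 3-byte char #3 = E3 83 A2.
Offset 8: leading byte 0xC9 = 11001001 → 2-byte char #4 = C9 9E.
Offset 10: leading byte 0xE8 = 11101000 → 3-byte char #5 = E8 8A 86.
Offset 13: leading byte 0xF3 = 11110011 → 4-byte char #6 = F3 BA 8A AD.
Leading byte 0xF3 = 11110011 matches 11110xxx → 4-byte sequence.
Byte 1: 0xF3 = 11110011, payload 011 (3 bits).
Byte 2: 0xBA = 10111010 (10xxxxxx ✓), payload 111010.
Byte 3: 0x8A = 10001010 (10xxxxxx ✓), payload 001010.
Byte 4: 0xAD = 10101101 (10xxxxxx ✓), payload 101101.
Concatenate: 011111010001010101101 = 0xFA2AD (21 bits → U+FA2AD).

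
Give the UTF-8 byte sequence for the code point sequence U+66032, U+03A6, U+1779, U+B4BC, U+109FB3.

U+66032: 4-byte form → F1 A6 80 B2.
U+03A6: 2-byte form → CE A6.
U+1779: 3-byte form → E1 9D B9.
U+B4BC: 3-byte form → EB 92 BC.
U+109FB3: 4-byte form → F4 89 BE B3.
Concatenated (16 bytes): F1 A6 80 B2 CE A6 E1 9D B9 EB 92 BC F4 89 BE B3.

F1 A6 80 B2 CE A6 E1 9D B9 EB 92 BC F4 89 BE B3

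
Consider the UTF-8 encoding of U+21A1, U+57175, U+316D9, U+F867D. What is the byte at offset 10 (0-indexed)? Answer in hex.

0x99

U+21A1 → 3-byte form E2 86 A1 at offsets 0–2.
U+57175 → 4-byte form F1 97 85 B5 at offsets 3–6.
U+316D9 → 4-byte form F0 B1 9B 99 at offsets 7–10.
Offset 10 falls in char 3's range; it's byte 4 of F0 B1 9B 99 = 0x99.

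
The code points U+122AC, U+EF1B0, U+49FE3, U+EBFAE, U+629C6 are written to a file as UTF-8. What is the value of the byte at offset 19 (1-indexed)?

0xA7

1-indexed offset 19 is 0-indexed offset 18.
U+122AC → 4-byte form F0 92 8A AC at offsets 0–3.
U+EF1B0 → 4-byte form F3 AF 86 B0 at offsets 4–7.
U+49FE3 → 4-byte form F1 89 BF A3 at offsets 8–11.
U+EBFAE → 4-byte form F3 AB BE AE at offsets 12–15.
U+629C6 → 4-byte form F1 A2 A7 86 at offsets 16–19.
Offset 18 falls in char 5's range; it's byte 3 of F1 A2 A7 86 = 0xA7.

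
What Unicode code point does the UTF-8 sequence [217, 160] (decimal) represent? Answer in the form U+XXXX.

Leading byte 0xD9 = 11011001 matches 110xxxxx → 2-byte sequence.
Byte 1: 0xD9 = 11011001, payload 11001 (5 bits).
Byte 2: 0xA0 = 10100000 (10xxxxxx ✓), payload 100000.
Concatenate: 11001100000 = 0x660 (11 bits → U+0660).

U+0660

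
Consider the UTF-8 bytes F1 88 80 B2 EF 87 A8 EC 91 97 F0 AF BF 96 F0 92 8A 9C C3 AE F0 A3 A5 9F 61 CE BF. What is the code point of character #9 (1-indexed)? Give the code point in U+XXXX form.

Offset 0: leading byte 0xF1 = 11110001 → 4-byte char #1 = F1 88 80 B2.
Offset 4: leading byte 0xEF = 11101111 → 3-byte char #2 = EF 87 A8.
Offset 7: leading byte 0xEC = 11101100 → 3-byte char #3 = EC 91 97.
Offset 10: leading byte 0xF0 = 11110000 → 4-byte char #4 = F0 AF BF 96.
Offset 14: leading byte 0xF0 = 11110000 → 4-byte char #5 = F0 92 8A 9C.
Offset 18: leading byte 0xC3 = 11000011 → 2-byte char #6 = C3 AE.
Offset 20: leading byte 0xF0 = 11110000 → 4-byte char #7 = F0 A3 A5 9F.
Offset 24: leading byte 0x61 = 01100001 → 1-byte char #8 = 61.
Offset 25: leading byte 0xCE = 11001110 → 2-byte char #9 = CE BF.
Leading byte 0xCE = 11001110 matches 110xxxxx → 2-byte sequence.
Byte 1: 0xCE = 11001110, payload 01110 (5 bits).
Byte 2: 0xBF = 10111111 (10xxxxxx ✓), payload 111111.
Concatenate: 01110111111 = 0x3BF (11 bits → U+03BF).

U+03BF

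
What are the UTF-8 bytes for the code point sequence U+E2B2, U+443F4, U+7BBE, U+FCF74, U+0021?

EE 8A B2 F1 84 8F B4 E7 AE BE F3 BC BD B4 21

U+E2B2: 3-byte form → EE 8A B2.
U+443F4: 4-byte form → F1 84 8F B4.
U+7BBE: 3-byte form → E7 AE BE.
U+FCF74: 4-byte form → F3 BC BD B4.
U+0021: 1-byte form → 21.
Concatenated (15 bytes): EE 8A B2 F1 84 8F B4 E7 AE BE F3 BC BD B4 21.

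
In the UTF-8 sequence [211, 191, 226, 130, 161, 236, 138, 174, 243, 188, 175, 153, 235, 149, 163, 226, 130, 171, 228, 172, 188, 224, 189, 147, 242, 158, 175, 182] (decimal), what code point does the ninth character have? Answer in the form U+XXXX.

U+9EBF6

Offset 0: leading byte 0xD3 = 11010011 → 2-byte char #1 = D3 BF.
Offset 2: leading byte 0xE2 = 11100010 → 3-byte char #2 = E2 82 A1.
Offset 5: leading byte 0xEC = 11101100 → 3-byte char #3 = EC 8A AE.
Offset 8: leading byte 0xF3 = 11110011 → 4-byte char #4 = F3 BC AF 99.
Offset 12: leading byte 0xEB = 11101011 → 3-byte char #5 = EB 95 A3.
Offset 15: leading byte 0xE2 = 11100010 → 3-byte char #6 = E2 82 AB.
Offset 18: leading byte 0xE4 = 11100100 → 3-byte char #7 = E4 AC BC.
Offset 21: leading byte 0xE0 = 11100000 → 3-byte char #8 = E0 BD 93.
Offset 24: leading byte 0xF2 = 11110010 → 4-byte char #9 = F2 9E AF B6.
Leading byte 0xF2 = 11110010 matches 11110xxx → 4-byte sequence.
Byte 1: 0xF2 = 11110010, payload 010 (3 bits).
Byte 2: 0x9E = 10011110 (10xxxxxx ✓), payload 011110.
Byte 3: 0xAF = 10101111 (10xxxxxx ✓), payload 101111.
Byte 4: 0xB6 = 10110110 (10xxxxxx ✓), payload 110110.
Concatenate: 010011110101111110110 = 0x9EBF6 (21 bits → U+9EBF6).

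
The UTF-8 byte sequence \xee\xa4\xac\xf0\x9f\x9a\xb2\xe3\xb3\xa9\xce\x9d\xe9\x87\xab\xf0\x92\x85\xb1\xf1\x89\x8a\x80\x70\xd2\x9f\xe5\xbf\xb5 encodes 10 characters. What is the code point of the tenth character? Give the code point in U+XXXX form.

U+5FF5

Offset 0: leading byte 0xEE = 11101110 → 3-byte char #1 = EE A4 AC.
Offset 3: leading byte 0xF0 = 11110000 → 4-byte char #2 = F0 9F 9A B2.
Offset 7: leading byte 0xE3 = 11100011 → 3-byte char #3 = E3 B3 A9.
Offset 10: leading byte 0xCE = 11001110 → 2-byte char #4 = CE 9D.
Offset 12: leading byte 0xE9 = 11101001 → 3-byte char #5 = E9 87 AB.
Offset 15: leading byte 0xF0 = 11110000 → 4-byte char #6 = F0 92 85 B1.
Offset 19: leading byte 0xF1 = 11110001 → 4-byte char #7 = F1 89 8A 80.
Offset 23: leading byte 0x70 = 01110000 → 1-byte char #8 = 70.
Offset 24: leading byte 0xD2 = 11010010 → 2-byte char #9 = D2 9F.
Offset 26: leading byte 0xE5 = 11100101 → 3-byte char #10 = E5 BF B5.
Leading byte 0xE5 = 11100101 matches 1110xxxx → 3-byte sequence.
Byte 1: 0xE5 = 11100101, payload 0101 (4 bits).
Byte 2: 0xBF = 10111111 (10xxxxxx ✓), payload 111111.
Byte 3: 0xB5 = 10110101 (10xxxxxx ✓), payload 110101.
Concatenate: 0101111111110101 = 0x5FF5 (16 bits → U+5FF5).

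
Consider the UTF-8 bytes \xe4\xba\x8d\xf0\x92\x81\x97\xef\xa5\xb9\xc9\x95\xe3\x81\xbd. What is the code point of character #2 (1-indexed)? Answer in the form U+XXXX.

U+12057

Offset 0: leading byte 0xE4 = 11100100 → 3-byte char #1 = E4 BA 8D.
Offset 3: leading byte 0xF0 = 11110000 → 4-byte char #2 = F0 92 81 97.
Leading byte 0xF0 = 11110000 matches 11110xxx → 4-byte sequence.
Byte 1: 0xF0 = 11110000, payload 000 (3 bits).
Byte 2: 0x92 = 10010010 (10xxxxxx ✓), payload 010010.
Byte 3: 0x81 = 10000001 (10xxxxxx ✓), payload 000001.
Byte 4: 0x97 = 10010111 (10xxxxxx ✓), payload 010111.
Concatenate: 000010010000001010111 = 0x12057 (21 bits → U+12057).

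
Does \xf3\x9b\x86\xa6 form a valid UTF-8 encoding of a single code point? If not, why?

Leading byte 0xF3 = 11110011 → 4-byte form.
Continuation bytes 0x9B=10011011, 0x86=10000110, 0xA6=10100110 all match 10xxxxxx.
Decoded value 0xDB1A6 is ≥ 0x10000 (shortest form) and not a surrogate.

valid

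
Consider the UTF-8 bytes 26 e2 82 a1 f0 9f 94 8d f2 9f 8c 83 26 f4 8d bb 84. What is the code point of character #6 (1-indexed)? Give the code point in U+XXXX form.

U+10DEC4

Offset 0: leading byte 0x26 = 00100110 → 1-byte char #1 = 26.
Offset 1: leading byte 0xE2 = 11100010 → 3-byte char #2 = E2 82 A1.
Offset 4: leading byte 0xF0 = 11110000 → 4-byte char #3 = F0 9F 94 8D.
Offset 8: leading byte 0xF2 = 11110010 → 4-byte char #4 = F2 9F 8C 83.
Offset 12: leading byte 0x26 = 00100110 → 1-byte char #5 = 26.
Offset 13: leading byte 0xF4 = 11110100 → 4-byte char #6 = F4 8D BB 84.
Leading byte 0xF4 = 11110100 matches 11110xxx → 4-byte sequence.
Byte 1: 0xF4 = 11110100, payload 100 (3 bits).
Byte 2: 0x8D = 10001101 (10xxxxxx ✓), payload 001101.
Byte 3: 0xBB = 10111011 (10xxxxxx ✓), payload 111011.
Byte 4: 0x84 = 10000100 (10xxxxxx ✓), payload 000100.
Concatenate: 100001101111011000100 = 0x10DEC4 (21 bits → U+10DEC4).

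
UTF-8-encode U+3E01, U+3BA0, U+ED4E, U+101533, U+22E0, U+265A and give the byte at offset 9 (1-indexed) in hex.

0x8E

1-indexed offset 9 is 0-indexed offset 8.
U+3E01 → 3-byte form E3 B8 81 at offsets 0–2.
U+3BA0 → 3-byte form E3 AE A0 at offsets 3–5.
U+ED4E → 3-byte form EE B5 8E at offsets 6–8.
Offset 8 falls in char 3's range; it's byte 3 of EE B5 8E = 0x8E.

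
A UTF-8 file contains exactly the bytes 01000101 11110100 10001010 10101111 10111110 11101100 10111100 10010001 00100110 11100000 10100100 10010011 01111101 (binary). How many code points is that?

6

Byte at offset 0: 0x45 = 01000101 → 1-byte char (#1). Advance 1.
Byte at offset 1: 0xF4 = 11110100 → 4-byte char (#2). Advance 4.
Byte at offset 5: 0xEC = 11101100 → 3-byte char (#3). Advance 3.
Byte at offset 8: 0x26 = 00100110 → 1-byte char (#4). Advance 1.
Byte at offset 9: 0xE0 = 11100000 → 3-byte char (#5). Advance 3.
Byte at offset 12: 0x7D = 01111101 → 1-byte char (#6). Advance 1.
Reached end at offset 13 after 6 code points.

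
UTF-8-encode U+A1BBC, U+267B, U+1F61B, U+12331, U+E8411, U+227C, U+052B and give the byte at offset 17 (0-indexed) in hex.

0x90

U+A1BBC → 4-byte form F2 A1 AE BC at offsets 0–3.
U+267B → 3-byte form E2 99 BB at offsets 4–6.
U+1F61B → 4-byte form F0 9F 98 9B at offsets 7–10.
U+12331 → 4-byte form F0 92 8C B1 at offsets 11–14.
U+E8411 → 4-byte form F3 A8 90 91 at offsets 15–18.
Offset 17 falls in char 5's range; it's byte 3 of F3 A8 90 91 = 0x90.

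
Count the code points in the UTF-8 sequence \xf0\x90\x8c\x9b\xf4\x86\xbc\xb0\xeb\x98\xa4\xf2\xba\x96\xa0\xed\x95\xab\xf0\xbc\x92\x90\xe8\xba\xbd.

Byte at offset 0: 0xF0 = 11110000 → 4-byte char (#1). Advance 4.
Byte at offset 4: 0xF4 = 11110100 → 4-byte char (#2). Advance 4.
Byte at offset 8: 0xEB = 11101011 → 3-byte char (#3). Advance 3.
Byte at offset 11: 0xF2 = 11110010 → 4-byte char (#4). Advance 4.
Byte at offset 15: 0xED = 11101101 → 3-byte char (#5). Advance 3.
Byte at offset 18: 0xF0 = 11110000 → 4-byte char (#6). Advance 4.
Byte at offset 22: 0xE8 = 11101000 → 3-byte char (#7). Advance 3.
Reached end at offset 25 after 7 code points.

7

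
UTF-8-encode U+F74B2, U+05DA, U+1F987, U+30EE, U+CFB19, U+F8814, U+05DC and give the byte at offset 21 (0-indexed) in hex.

0xD7

U+F74B2 → 4-byte form F3 B7 92 B2 at offsets 0–3.
U+05DA → 2-byte form D7 9A at offsets 4–5.
U+1F987 → 4-byte form F0 9F A6 87 at offsets 6–9.
U+30EE → 3-byte form E3 83 AE at offsets 10–12.
U+CFB19 → 4-byte form F3 8F AC 99 at offsets 13–16.
U+F8814 → 4-byte form F3 B8 A0 94 at offsets 17–20.
U+05DC → 2-byte form D7 9C at offsets 21–22.
Offset 21 falls in char 7's range; it's byte 1 of D7 9C = 0xD7.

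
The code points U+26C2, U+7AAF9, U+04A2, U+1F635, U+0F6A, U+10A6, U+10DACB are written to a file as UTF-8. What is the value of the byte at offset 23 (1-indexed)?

1-indexed offset 23 is 0-indexed offset 22.
U+26C2 → 3-byte form E2 9B 82 at offsets 0–2.
U+7AAF9 → 4-byte form F1 BA AB B9 at offsets 3–6.
U+04A2 → 2-byte form D2 A2 at offsets 7–8.
U+1F635 → 4-byte form F0 9F 98 B5 at offsets 9–12.
U+0F6A → 3-byte form E0 BD AA at offsets 13–15.
U+10A6 → 3-byte form E1 82 A6 at offsets 16–18.
U+10DACB → 4-byte form F4 8D AB 8B at offsets 19–22.
Offset 22 falls in char 7's range; it's byte 4 of F4 8D AB 8B = 0x8B.

0x8B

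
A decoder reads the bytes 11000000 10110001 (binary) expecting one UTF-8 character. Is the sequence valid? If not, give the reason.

invalid (overlong encoding)

Leading byte 0xC0 = 11000000 → 2-byte form.
Continuation bytes all match 10xxxxxx. Payload decodes to 0x31.
But 0x31 < 0x80, the minimum for a 2-byte sequence — this is an overlong encoding.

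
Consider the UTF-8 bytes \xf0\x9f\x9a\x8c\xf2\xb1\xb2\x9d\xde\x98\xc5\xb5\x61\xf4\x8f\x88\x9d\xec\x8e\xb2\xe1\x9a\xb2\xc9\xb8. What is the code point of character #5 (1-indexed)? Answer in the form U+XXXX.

Offset 0: leading byte 0xF0 = 11110000 → 4-byte char #1 = F0 9F 9A 8C.
Offset 4: leading byte 0xF2 = 11110010 → 4-byte char #2 = F2 B1 B2 9D.
Offset 8: leading byte 0xDE = 11011110 → 2-byte char #3 = DE 98.
Offset 10: leading byte 0xC5 = 11000101 → 2-byte char #4 = C5 B5.
Offset 12: leading byte 0x61 = 01100001 → 1-byte char #5 = 61.
Leading byte 0x61 = 01100001 matches 0xxxxxxx → 1-byte sequence.
Byte 1: 0x61 = 01100001, payload 1100001 (7 bits).
Concatenate: 1100001 = 0x61 (7 bits → U+0061).

U+0061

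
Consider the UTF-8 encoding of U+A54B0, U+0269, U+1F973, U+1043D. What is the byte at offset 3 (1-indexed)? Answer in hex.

1-indexed offset 3 is 0-indexed offset 2.
U+A54B0 → 4-byte form F2 A5 92 B0 at offsets 0–3.
Offset 2 falls in char 1's range; it's byte 3 of F2 A5 92 B0 = 0x92.

0x92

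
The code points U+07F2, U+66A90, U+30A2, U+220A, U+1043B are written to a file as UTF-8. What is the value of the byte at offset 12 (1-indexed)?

0x8A

1-indexed offset 12 is 0-indexed offset 11.
U+07F2 → 2-byte form DF B2 at offsets 0–1.
U+66A90 → 4-byte form F1 A6 AA 90 at offsets 2–5.
U+30A2 → 3-byte form E3 82 A2 at offsets 6–8.
U+220A → 3-byte form E2 88 8A at offsets 9–11.
Offset 11 falls in char 4's range; it's byte 3 of E2 88 8A = 0x8A.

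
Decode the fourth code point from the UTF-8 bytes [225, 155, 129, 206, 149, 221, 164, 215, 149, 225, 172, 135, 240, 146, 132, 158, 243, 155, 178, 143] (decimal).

U+05D5

Offset 0: leading byte 0xE1 = 11100001 → 3-byte char #1 = E1 9B 81.
Offset 3: leading byte 0xCE = 11001110 → 2-byte char #2 = CE 95.
Offset 5: leading byte 0xDD = 11011101 → 2-byte char #3 = DD A4.
Offset 7: leading byte 0xD7 = 11010111 → 2-byte char #4 = D7 95.
Leading byte 0xD7 = 11010111 matches 110xxxxx → 2-byte sequence.
Byte 1: 0xD7 = 11010111, payload 10111 (5 bits).
Byte 2: 0x95 = 10010101 (10xxxxxx ✓), payload 010101.
Concatenate: 10111010101 = 0x5D5 (11 bits → U+05D5).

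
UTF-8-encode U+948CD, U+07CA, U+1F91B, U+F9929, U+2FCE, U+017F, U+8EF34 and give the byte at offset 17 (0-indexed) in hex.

U+948CD → 4-byte form F2 94 A3 8D at offsets 0–3.
U+07CA → 2-byte form DF 8A at offsets 4–5.
U+1F91B → 4-byte form F0 9F A4 9B at offsets 6–9.
U+F9929 → 4-byte form F3 B9 A4 A9 at offsets 10–13.
U+2FCE → 3-byte form E2 BF 8E at offsets 14–16.
U+017F → 2-byte form C5 BF at offsets 17–18.
Offset 17 falls in char 6's range; it's byte 1 of C5 BF = 0xC5.

0xC5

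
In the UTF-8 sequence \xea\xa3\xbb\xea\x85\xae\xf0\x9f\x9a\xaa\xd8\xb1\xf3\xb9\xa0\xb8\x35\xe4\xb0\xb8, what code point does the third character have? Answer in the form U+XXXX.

U+1F6AA

Offset 0: leading byte 0xEA = 11101010 → 3-byte char #1 = EA A3 BB.
Offset 3: leading byte 0xEA = 11101010 → 3-byte char #2 = EA 85 AE.
Offset 6: leading byte 0xF0 = 11110000 → 4-byte char #3 = F0 9F 9A AA.
Leading byte 0xF0 = 11110000 matches 11110xxx → 4-byte sequence.
Byte 1: 0xF0 = 11110000, payload 000 (3 bits).
Byte 2: 0x9F = 10011111 (10xxxxxx ✓), payload 011111.
Byte 3: 0x9A = 10011010 (10xxxxxx ✓), payload 011010.
Byte 4: 0xAA = 10101010 (10xxxxxx ✓), payload 101010.
Concatenate: 000011111011010101010 = 0x1F6AA (21 bits → U+1F6AA).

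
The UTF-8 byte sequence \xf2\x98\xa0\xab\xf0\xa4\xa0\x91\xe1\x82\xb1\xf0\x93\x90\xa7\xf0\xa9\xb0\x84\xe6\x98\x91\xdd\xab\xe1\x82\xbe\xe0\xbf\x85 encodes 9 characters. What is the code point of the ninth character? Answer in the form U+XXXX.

Offset 0: leading byte 0xF2 = 11110010 → 4-byte char #1 = F2 98 A0 AB.
Offset 4: leading byte 0xF0 = 11110000 → 4-byte char #2 = F0 A4 A0 91.
Offset 8: leading byte 0xE1 = 11100001 → 3-byte char #3 = E1 82 B1.
Offset 11: leading byte 0xF0 = 11110000 → 4-byte char #4 = F0 93 90 A7.
Offset 15: leading byte 0xF0 = 11110000 → 4-byte char #5 = F0 A9 B0 84.
Offset 19: leading byte 0xE6 = 11100110 → 3-byte char #6 = E6 98 91.
Offset 22: leading byte 0xDD = 11011101 → 2-byte char #7 = DD AB.
Offset 24: leading byte 0xE1 = 11100001 → 3-byte char #8 = E1 82 BE.
Offset 27: leading byte 0xE0 = 11100000 → 3-byte char #9 = E0 BF 85.
Leading byte 0xE0 = 11100000 matches 1110xxxx → 3-byte sequence.
Byte 1: 0xE0 = 11100000, payload 0000 (4 bits).
Byte 2: 0xBF = 10111111 (10xxxxxx ✓), payload 111111.
Byte 3: 0x85 = 10000101 (10xxxxxx ✓), payload 000101.
Concatenate: 0000111111000101 = 0xFC5 (16 bits → U+0FC5).

U+0FC5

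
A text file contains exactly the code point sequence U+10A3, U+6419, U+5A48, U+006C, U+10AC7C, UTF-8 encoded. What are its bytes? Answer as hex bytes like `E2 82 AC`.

U+10A3: 3-byte form → E1 82 A3.
U+6419: 3-byte form → E6 90 99.
U+5A48: 3-byte form → E5 A9 88.
U+006C: 1-byte form → 6C.
U+10AC7C: 4-byte form → F4 8A B1 BC.
Concatenated (14 bytes): E1 82 A3 E6 90 99 E5 A9 88 6C F4 8A B1 BC.

E1 82 A3 E6 90 99 E5 A9 88 6C F4 8A B1 BC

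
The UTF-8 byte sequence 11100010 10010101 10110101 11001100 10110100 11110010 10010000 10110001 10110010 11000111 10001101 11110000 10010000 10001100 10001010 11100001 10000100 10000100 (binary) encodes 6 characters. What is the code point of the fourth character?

Offset 0: leading byte 0xE2 = 11100010 → 3-byte char #1 = E2 95 B5.
Offset 3: leading byte 0xCC = 11001100 → 2-byte char #2 = CC B4.
Offset 5: leading byte 0xF2 = 11110010 → 4-byte char #3 = F2 90 B1 B2.
Offset 9: leading byte 0xC7 = 11000111 → 2-byte char #4 = C7 8D.
Leading byte 0xC7 = 11000111 matches 110xxxxx → 2-byte sequence.
Byte 1: 0xC7 = 11000111, payload 00111 (5 bits).
Byte 2: 0x8D = 10001101 (10xxxxxx ✓), payload 001101.
Concatenate: 00111001101 = 0x1CD (11 bits → U+01CD).

U+01CD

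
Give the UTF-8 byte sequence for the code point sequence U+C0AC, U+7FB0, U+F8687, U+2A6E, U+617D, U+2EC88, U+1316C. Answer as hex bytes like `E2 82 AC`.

EC 82 AC E7 BE B0 F3 B8 9A 87 E2 A9 AE E6 85 BD F0 AE B2 88 F0 93 85 AC

U+C0AC: 3-byte form → EC 82 AC.
U+7FB0: 3-byte form → E7 BE B0.
U+F8687: 4-byte form → F3 B8 9A 87.
U+2A6E: 3-byte form → E2 A9 AE.
U+617D: 3-byte form → E6 85 BD.
U+2EC88: 4-byte form → F0 AE B2 88.
U+1316C: 4-byte form → F0 93 85 AC.
Concatenated (24 bytes): EC 82 AC E7 BE B0 F3 B8 9A 87 E2 A9 AE E6 85 BD F0 AE B2 88 F0 93 85 AC.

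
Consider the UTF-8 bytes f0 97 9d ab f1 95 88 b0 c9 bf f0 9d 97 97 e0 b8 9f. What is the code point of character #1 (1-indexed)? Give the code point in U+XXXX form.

U+1776B

Offset 0: leading byte 0xF0 = 11110000 → 4-byte char #1 = F0 97 9D AB.
Leading byte 0xF0 = 11110000 matches 11110xxx → 4-byte sequence.
Byte 1: 0xF0 = 11110000, payload 000 (3 bits).
Byte 2: 0x97 = 10010111 (10xxxxxx ✓), payload 010111.
Byte 3: 0x9D = 10011101 (10xxxxxx ✓), payload 011101.
Byte 4: 0xAB = 10101011 (10xxxxxx ✓), payload 101011.
Concatenate: 000010111011101101011 = 0x1776B (21 bits → U+1776B).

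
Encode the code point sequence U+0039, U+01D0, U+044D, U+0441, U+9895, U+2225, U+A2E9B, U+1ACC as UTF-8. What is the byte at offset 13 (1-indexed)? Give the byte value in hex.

1-indexed offset 13 is 0-indexed offset 12.
U+0039 → 1-byte form 39 at offsets 0–0.
U+01D0 → 2-byte form C7 90 at offsets 1–2.
U+044D → 2-byte form D1 8D at offsets 3–4.
U+0441 → 2-byte form D1 81 at offsets 5–6.
U+9895 → 3-byte form E9 A2 95 at offsets 7–9.
U+2225 → 3-byte form E2 88 A5 at offsets 10–12.
Offset 12 falls in char 6's range; it's byte 3 of E2 88 A5 = 0xA5.

0xA5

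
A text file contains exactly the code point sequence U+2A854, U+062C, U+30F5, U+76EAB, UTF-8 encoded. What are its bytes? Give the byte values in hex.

F0 AA A1 94 D8 AC E3 83 B5 F1 B6 BA AB

U+2A854: 4-byte form → F0 AA A1 94.
U+062C: 2-byte form → D8 AC.
U+30F5: 3-byte form → E3 83 B5.
U+76EAB: 4-byte form → F1 B6 BA AB.
Concatenated (13 bytes): F0 AA A1 94 D8 AC E3 83 B5 F1 B6 BA AB.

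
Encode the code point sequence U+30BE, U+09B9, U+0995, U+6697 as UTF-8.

E3 82 BE E0 A6 B9 E0 A6 95 E6 9A 97

U+30BE: 3-byte form → E3 82 BE.
U+09B9: 3-byte form → E0 A6 B9.
U+0995: 3-byte form → E0 A6 95.
U+6697: 3-byte form → E6 9A 97.
Concatenated (12 bytes): E3 82 BE E0 A6 B9 E0 A6 95 E6 9A 97.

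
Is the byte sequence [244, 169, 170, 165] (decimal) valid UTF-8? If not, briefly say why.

Leading byte 0xF4 = 11110100 → 4-byte form.
Payload = 0x129AA5, which exceeds U+10FFFF, the maximum Unicode code point. (Leading bytes F5–FF, or F4 followed by ≥ 0x90, are invalid.)

invalid (encodes a value above U+10FFFF)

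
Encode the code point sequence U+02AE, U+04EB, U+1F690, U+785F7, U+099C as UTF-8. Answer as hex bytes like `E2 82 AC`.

U+02AE: 2-byte form → CA AE.
U+04EB: 2-byte form → D3 AB.
U+1F690: 4-byte form → F0 9F 9A 90.
U+785F7: 4-byte form → F1 B8 97 B7.
U+099C: 3-byte form → E0 A6 9C.
Concatenated (15 bytes): CA AE D3 AB F0 9F 9A 90 F1 B8 97 B7 E0 A6 9C.

CA AE D3 AB F0 9F 9A 90 F1 B8 97 B7 E0 A6 9C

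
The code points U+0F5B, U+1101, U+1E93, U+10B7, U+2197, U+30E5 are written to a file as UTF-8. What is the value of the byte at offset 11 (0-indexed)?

0xB7

U+0F5B → 3-byte form E0 BD 9B at offsets 0–2.
U+1101 → 3-byte form E1 84 81 at offsets 3–5.
U+1E93 → 3-byte form E1 BA 93 at offsets 6–8.
U+10B7 → 3-byte form E1 82 B7 at offsets 9–11.
Offset 11 falls in char 4's range; it's byte 3 of E1 82 B7 = 0xB7.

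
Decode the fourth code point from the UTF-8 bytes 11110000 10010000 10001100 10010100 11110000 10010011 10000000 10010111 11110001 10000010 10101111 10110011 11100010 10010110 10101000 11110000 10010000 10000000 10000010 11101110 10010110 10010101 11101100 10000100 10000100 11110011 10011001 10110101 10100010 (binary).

Offset 0: leading byte 0xF0 = 11110000 → 4-byte char #1 = F0 90 8C 94.
Offset 4: leading byte 0xF0 = 11110000 → 4-byte char #2 = F0 93 80 97.
Offset 8: leading byte 0xF1 = 11110001 → 4-byte char #3 = F1 82 AF B3.
Offset 12: leading byte 0xE2 = 11100010 → 3-byte char #4 = E2 96 A8.
Leading byte 0xE2 = 11100010 matches 1110xxxx → 3-byte sequence.
Byte 1: 0xE2 = 11100010, payload 0010 (4 bits).
Byte 2: 0x96 = 10010110 (10xxxxxx ✓), payload 010110.
Byte 3: 0xA8 = 10101000 (10xxxxxx ✓), payload 101000.
Concatenate: 0010010110101000 = 0x25A8 (16 bits → U+25A8).

U+25A8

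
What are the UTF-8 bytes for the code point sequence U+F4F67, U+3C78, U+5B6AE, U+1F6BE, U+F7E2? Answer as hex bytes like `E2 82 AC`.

U+F4F67: 4-byte form → F3 B4 BD A7.
U+3C78: 3-byte form → E3 B1 B8.
U+5B6AE: 4-byte form → F1 9B 9A AE.
U+1F6BE: 4-byte form → F0 9F 9A BE.
U+F7E2: 3-byte form → EF 9F A2.
Concatenated (18 bytes): F3 B4 BD A7 E3 B1 B8 F1 9B 9A AE F0 9F 9A BE EF 9F A2.

F3 B4 BD A7 E3 B1 B8 F1 9B 9A AE F0 9F 9A BE EF 9F A2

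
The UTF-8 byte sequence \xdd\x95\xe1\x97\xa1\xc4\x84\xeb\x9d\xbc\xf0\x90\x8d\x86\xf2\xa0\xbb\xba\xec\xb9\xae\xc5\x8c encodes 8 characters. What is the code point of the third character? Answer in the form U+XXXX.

U+0104

Offset 0: leading byte 0xDD = 11011101 → 2-byte char #1 = DD 95.
Offset 2: leading byte 0xE1 = 11100001 → 3-byte char #2 = E1 97 A1.
Offset 5: leading byte 0xC4 = 11000100 → 2-byte char #3 = C4 84.
Leading byte 0xC4 = 11000100 matches 110xxxxx → 2-byte sequence.
Byte 1: 0xC4 = 11000100, payload 00100 (5 bits).
Byte 2: 0x84 = 10000100 (10xxxxxx ✓), payload 000100.
Concatenate: 00100000100 = 0x104 (11 bits → U+0104).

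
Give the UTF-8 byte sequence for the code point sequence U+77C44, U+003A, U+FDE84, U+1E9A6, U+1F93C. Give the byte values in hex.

F1 B7 B1 84 3A F3 BD BA 84 F0 9E A6 A6 F0 9F A4 BC

U+77C44: 4-byte form → F1 B7 B1 84.
U+003A: 1-byte form → 3A.
U+FDE84: 4-byte form → F3 BD BA 84.
U+1E9A6: 4-byte form → F0 9E A6 A6.
U+1F93C: 4-byte form → F0 9F A4 BC.
Concatenated (17 bytes): F1 B7 B1 84 3A F3 BD BA 84 F0 9E A6 A6 F0 9F A4 BC.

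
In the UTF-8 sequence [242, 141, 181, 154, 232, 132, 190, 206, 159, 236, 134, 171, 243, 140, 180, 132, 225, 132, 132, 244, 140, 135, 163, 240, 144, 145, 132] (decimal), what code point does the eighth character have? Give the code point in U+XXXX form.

Offset 0: leading byte 0xF2 = 11110010 → 4-byte char #1 = F2 8D B5 9A.
Offset 4: leading byte 0xE8 = 11101000 → 3-byte char #2 = E8 84 BE.
Offset 7: leading byte 0xCE = 11001110 → 2-byte char #3 = CE 9F.
Offset 9: leading byte 0xEC = 11101100 → 3-byte char #4 = EC 86 AB.
Offset 12: leading byte 0xF3 = 11110011 → 4-byte char #5 = F3 8C B4 84.
Offset 16: leading byte 0xE1 = 11100001 → 3-byte char #6 = E1 84 84.
Offset 19: leading byte 0xF4 = 11110100 → 4-byte char #7 = F4 8C 87 A3.
Offset 23: leading byte 0xF0 = 11110000 → 4-byte char #8 = F0 90 91 84.
Leading byte 0xF0 = 11110000 matches 11110xxx → 4-byte sequence.
Byte 1: 0xF0 = 11110000, payload 000 (3 bits).
Byte 2: 0x90 = 10010000 (10xxxxxx ✓), payload 010000.
Byte 3: 0x91 = 10010001 (10xxxxxx ✓), payload 010001.
Byte 4: 0x84 = 10000100 (10xxxxxx ✓), payload 000100.
Concatenate: 000010000010001000100 = 0x10444 (21 bits → U+10444).

U+10444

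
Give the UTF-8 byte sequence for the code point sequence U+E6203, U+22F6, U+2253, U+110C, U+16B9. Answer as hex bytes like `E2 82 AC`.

U+E6203: 4-byte form → F3 A6 88 83.
U+22F6: 3-byte form → E2 8B B6.
U+2253: 3-byte form → E2 89 93.
U+110C: 3-byte form → E1 84 8C.
U+16B9: 3-byte form → E1 9A B9.
Concatenated (16 bytes): F3 A6 88 83 E2 8B B6 E2 89 93 E1 84 8C E1 9A B9.

F3 A6 88 83 E2 8B B6 E2 89 93 E1 84 8C E1 9A B9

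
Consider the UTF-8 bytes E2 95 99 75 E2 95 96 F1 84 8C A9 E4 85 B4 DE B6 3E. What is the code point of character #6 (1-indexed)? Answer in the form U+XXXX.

U+07B6

Offset 0: leading byte 0xE2 = 11100010 → 3-byte char #1 = E2 95 99.
Offset 3: leading byte 0x75 = 01110101 → 1-byte char #2 = 75.
Offset 4: leading byte 0xE2 = 11100010 → 3-byte char #3 = E2 95 96.
Offset 7: leading byte 0xF1 = 11110001 → 4-byte char #4 = F1 84 8C A9.
Offset 11: leading byte 0xE4 = 11100100 → 3-byte char #5 = E4 85 B4.
Offset 14: leading byte 0xDE = 11011110 → 2-byte char #6 = DE B6.
Leading byte 0xDE = 11011110 matches 110xxxxx → 2-byte sequence.
Byte 1: 0xDE = 11011110, payload 11110 (5 bits).
Byte 2: 0xB6 = 10110110 (10xxxxxx ✓), payload 110110.
Concatenate: 11110110110 = 0x7B6 (11 bits → U+07B6).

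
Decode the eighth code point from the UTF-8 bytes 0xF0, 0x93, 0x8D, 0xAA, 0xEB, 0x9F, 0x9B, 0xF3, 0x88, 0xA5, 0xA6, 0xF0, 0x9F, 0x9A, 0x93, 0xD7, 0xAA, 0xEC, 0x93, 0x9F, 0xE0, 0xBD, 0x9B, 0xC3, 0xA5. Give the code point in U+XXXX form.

U+00E5

Offset 0: leading byte 0xF0 = 11110000 → 4-byte char #1 = F0 93 8D AA.
Offset 4: leading byte 0xEB = 11101011 → 3-byte char #2 = EB 9F 9B.
Offset 7: leading byte 0xF3 = 11110011 → 4-byte char #3 = F3 88 A5 A6.
Offset 11: leading byte 0xF0 = 11110000 → 4-byte char #4 = F0 9F 9A 93.
Offset 15: leading byte 0xD7 = 11010111 → 2-byte char #5 = D7 AA.
Offset 17: leading byte 0xEC = 11101100 → 3-byte char #6 = EC 93 9F.
Offset 20: leading byte 0xE0 = 11100000 → 3-byte char #7 = E0 BD 9B.
Offset 23: leading byte 0xC3 = 11000011 → 2-byte char #8 = C3 A5.
Leading byte 0xC3 = 11000011 matches 110xxxxx → 2-byte sequence.
Byte 1: 0xC3 = 11000011, payload 00011 (5 bits).
Byte 2: 0xA5 = 10100101 (10xxxxxx ✓), payload 100101.
Concatenate: 00011100101 = 0xE5 (11 bits → U+00E5).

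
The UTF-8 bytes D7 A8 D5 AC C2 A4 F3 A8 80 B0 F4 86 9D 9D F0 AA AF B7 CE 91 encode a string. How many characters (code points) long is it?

Byte at offset 0: 0xD7 = 11010111 → 2-byte char (#1). Advance 2.
Byte at offset 2: 0xD5 = 11010101 → 2-byte char (#2). Advance 2.
Byte at offset 4: 0xC2 = 11000010 → 2-byte char (#3). Advance 2.
Byte at offset 6: 0xF3 = 11110011 → 4-byte char (#4). Advance 4.
Byte at offset 10: 0xF4 = 11110100 → 4-byte char (#5). Advance 4.
Byte at offset 14: 0xF0 = 11110000 → 4-byte char (#6). Advance 4.
Byte at offset 18: 0xCE = 11001110 → 2-byte char (#7). Advance 2.
Reached end at offset 20 after 7 code points.

7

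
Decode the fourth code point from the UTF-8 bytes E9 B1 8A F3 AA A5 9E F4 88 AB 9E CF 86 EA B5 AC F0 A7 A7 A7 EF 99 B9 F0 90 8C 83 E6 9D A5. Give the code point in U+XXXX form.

U+03C6

Offset 0: leading byte 0xE9 = 11101001 → 3-byte char #1 = E9 B1 8A.
Offset 3: leading byte 0xF3 = 11110011 → 4-byte char #2 = F3 AA A5 9E.
Offset 7: leading byte 0xF4 = 11110100 → 4-byte char #3 = F4 88 AB 9E.
Offset 11: leading byte 0xCF = 11001111 → 2-byte char #4 = CF 86.
Leading byte 0xCF = 11001111 matches 110xxxxx → 2-byte sequence.
Byte 1: 0xCF = 11001111, payload 01111 (5 bits).
Byte 2: 0x86 = 10000110 (10xxxxxx ✓), payload 000110.
Concatenate: 01111000110 = 0x3C6 (11 bits → U+03C6).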